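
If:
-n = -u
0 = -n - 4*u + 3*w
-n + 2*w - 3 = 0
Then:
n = 9/7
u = 9/7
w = 15/7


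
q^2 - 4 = (q - 2)*(q + 2)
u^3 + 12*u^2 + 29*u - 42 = (u - 1)*(u + 6)*(u + 7)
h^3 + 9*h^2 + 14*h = h*(h + 2)*(h + 7)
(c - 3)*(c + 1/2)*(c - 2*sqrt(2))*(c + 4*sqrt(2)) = c^4 - 5*c^3/2 + 2*sqrt(2)*c^3 - 35*c^2/2 - 5*sqrt(2)*c^2 - 3*sqrt(2)*c + 40*c + 24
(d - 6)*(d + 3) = d^2 - 3*d - 18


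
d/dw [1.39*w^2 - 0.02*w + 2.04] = 2.78*w - 0.02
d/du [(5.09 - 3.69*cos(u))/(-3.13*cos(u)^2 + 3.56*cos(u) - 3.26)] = (11.5497*cos(u)^2 - 31.8634*cos(u) + 6.091)*sin(u)/(9.7969*cos(u)^4 - 22.2856*cos(u)^3 + 33.0812*cos(u)^2 - 23.2112*cos(u) + 10.6276)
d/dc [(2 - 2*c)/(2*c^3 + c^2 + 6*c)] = 2*(-c*(2*c^2 + c + 6) + 2*(c - 1)*(3*c^2 + c + 3))/(c^2*(2*c^2 + c + 6)^2)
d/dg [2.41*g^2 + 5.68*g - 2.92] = 4.82*g + 5.68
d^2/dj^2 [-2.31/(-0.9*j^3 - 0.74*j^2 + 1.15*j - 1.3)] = (-(12.474*j + 3.4188)*(0.9*j^3 + 0.74*j^2 - 1.15*j + 1.3) + 2.31*(2.7*j^2 + 1.48*j - 1.15)*(5.4*j^2 + 2.96*j - 2.3))/(0.9*j^3 + 0.74*j^2 - 1.15*j + 1.3)^3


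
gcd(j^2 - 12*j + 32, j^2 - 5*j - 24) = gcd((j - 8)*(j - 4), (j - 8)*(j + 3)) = j - 8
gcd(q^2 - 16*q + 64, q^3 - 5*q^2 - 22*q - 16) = q - 8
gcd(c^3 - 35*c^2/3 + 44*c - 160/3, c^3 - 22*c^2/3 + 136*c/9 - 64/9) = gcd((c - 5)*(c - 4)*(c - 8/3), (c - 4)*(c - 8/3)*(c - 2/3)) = c^2 - 20*c/3 + 32/3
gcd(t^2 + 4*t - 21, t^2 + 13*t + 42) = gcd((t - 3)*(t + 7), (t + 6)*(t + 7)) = t + 7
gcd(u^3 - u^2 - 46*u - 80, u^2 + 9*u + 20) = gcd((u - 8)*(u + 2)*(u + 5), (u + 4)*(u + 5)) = u + 5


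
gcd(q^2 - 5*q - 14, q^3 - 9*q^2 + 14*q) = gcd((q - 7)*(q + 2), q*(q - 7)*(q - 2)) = q - 7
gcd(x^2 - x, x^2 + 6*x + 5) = 1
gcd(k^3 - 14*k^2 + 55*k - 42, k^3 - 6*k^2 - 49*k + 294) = k^2 - 13*k + 42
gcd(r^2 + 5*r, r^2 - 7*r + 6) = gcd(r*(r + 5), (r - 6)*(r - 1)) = 1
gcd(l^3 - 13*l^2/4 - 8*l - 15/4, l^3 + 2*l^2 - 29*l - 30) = l^2 - 4*l - 5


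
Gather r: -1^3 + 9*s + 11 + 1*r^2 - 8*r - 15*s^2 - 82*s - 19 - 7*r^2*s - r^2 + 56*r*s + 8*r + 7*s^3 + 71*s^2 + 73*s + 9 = -7*r^2*s + 56*r*s + 7*s^3 + 56*s^2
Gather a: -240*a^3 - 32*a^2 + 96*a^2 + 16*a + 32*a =-240*a^3 + 64*a^2 + 48*a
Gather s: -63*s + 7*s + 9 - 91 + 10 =-56*s - 72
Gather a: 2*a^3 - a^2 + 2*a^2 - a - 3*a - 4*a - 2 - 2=2*a^3 + a^2 - 8*a - 4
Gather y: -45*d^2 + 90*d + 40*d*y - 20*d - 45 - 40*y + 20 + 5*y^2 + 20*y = -45*d^2 + 70*d + 5*y^2 + y*(40*d - 20) - 25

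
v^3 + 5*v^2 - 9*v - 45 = (v - 3)*(v + 3)*(v + 5)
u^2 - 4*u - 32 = (u - 8)*(u + 4)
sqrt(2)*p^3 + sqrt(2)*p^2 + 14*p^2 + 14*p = p*(p + 7*sqrt(2))*(sqrt(2)*p + sqrt(2))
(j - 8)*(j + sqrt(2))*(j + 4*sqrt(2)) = j^3 - 8*j^2 + 5*sqrt(2)*j^2 - 40*sqrt(2)*j + 8*j - 64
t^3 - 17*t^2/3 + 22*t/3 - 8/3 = (t - 4)*(t - 1)*(t - 2/3)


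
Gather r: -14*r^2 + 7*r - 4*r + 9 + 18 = -14*r^2 + 3*r + 27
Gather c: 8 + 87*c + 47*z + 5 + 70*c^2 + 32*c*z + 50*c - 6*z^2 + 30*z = 70*c^2 + c*(32*z + 137) - 6*z^2 + 77*z + 13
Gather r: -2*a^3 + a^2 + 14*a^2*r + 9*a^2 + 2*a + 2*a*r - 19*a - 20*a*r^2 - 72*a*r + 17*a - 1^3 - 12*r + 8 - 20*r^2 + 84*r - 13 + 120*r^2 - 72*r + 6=-2*a^3 + 10*a^2 + r^2*(100 - 20*a) + r*(14*a^2 - 70*a)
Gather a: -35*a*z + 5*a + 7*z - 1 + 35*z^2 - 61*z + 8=a*(5 - 35*z) + 35*z^2 - 54*z + 7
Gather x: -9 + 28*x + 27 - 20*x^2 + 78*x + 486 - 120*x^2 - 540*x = -140*x^2 - 434*x + 504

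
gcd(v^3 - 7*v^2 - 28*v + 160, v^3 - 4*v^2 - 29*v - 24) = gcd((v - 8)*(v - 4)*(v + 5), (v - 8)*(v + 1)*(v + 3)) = v - 8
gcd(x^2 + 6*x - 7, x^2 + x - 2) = x - 1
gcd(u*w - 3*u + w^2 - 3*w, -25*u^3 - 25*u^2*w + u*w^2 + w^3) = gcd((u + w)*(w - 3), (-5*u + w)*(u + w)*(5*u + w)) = u + w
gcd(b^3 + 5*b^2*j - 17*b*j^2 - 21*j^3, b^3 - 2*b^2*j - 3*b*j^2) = b^2 - 2*b*j - 3*j^2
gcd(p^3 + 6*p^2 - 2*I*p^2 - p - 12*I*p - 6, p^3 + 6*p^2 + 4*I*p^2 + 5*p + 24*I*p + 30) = p^2 + p*(6 - I) - 6*I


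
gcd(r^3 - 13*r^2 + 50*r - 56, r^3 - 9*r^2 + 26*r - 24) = r^2 - 6*r + 8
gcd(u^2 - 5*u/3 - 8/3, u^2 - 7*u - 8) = u + 1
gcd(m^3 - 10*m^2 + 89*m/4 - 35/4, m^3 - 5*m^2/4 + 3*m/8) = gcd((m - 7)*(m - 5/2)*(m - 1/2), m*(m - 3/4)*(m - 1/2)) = m - 1/2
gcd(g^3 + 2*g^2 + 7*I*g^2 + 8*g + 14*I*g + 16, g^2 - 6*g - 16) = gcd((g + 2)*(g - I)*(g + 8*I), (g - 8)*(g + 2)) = g + 2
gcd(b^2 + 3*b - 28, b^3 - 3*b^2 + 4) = 1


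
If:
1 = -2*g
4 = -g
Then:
No Solution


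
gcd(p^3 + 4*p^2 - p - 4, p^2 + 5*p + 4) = p^2 + 5*p + 4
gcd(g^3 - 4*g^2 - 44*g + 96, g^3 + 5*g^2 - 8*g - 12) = g^2 + 4*g - 12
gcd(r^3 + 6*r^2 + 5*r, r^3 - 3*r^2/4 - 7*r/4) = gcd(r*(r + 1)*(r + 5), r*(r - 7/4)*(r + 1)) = r^2 + r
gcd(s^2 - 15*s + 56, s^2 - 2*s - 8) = 1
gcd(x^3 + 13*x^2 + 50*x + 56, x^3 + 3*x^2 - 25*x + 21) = x + 7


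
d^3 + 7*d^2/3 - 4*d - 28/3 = (d - 2)*(d + 2)*(d + 7/3)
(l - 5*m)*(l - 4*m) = l^2 - 9*l*m + 20*m^2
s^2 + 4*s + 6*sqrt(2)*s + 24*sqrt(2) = (s + 4)*(s + 6*sqrt(2))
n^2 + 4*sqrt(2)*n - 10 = (n - sqrt(2))*(n + 5*sqrt(2))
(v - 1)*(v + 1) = v^2 - 1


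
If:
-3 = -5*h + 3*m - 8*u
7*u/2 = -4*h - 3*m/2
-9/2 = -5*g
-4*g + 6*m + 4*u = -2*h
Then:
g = 9/10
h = -21/20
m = 21/100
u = 111/100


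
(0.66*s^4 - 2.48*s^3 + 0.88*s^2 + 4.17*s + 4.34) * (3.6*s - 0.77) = 2.376*s^5 - 9.4362*s^4 + 5.0776*s^3 + 14.3344*s^2 + 12.4131*s - 3.3418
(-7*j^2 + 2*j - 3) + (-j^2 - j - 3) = -8*j^2 + j - 6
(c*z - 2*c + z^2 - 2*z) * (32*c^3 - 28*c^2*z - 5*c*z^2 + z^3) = 32*c^4*z - 64*c^4 + 4*c^3*z^2 - 8*c^3*z - 33*c^2*z^3 + 66*c^2*z^2 - 4*c*z^4 + 8*c*z^3 + z^5 - 2*z^4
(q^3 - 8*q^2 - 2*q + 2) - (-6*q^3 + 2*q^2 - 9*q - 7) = 7*q^3 - 10*q^2 + 7*q + 9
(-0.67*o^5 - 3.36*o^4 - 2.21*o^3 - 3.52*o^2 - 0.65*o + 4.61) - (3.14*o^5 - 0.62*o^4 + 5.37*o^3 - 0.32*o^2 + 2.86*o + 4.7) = -3.81*o^5 - 2.74*o^4 - 7.58*o^3 - 3.2*o^2 - 3.51*o - 0.0899999999999999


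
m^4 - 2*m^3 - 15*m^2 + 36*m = m*(m - 3)^2*(m + 4)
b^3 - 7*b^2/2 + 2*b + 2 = (b - 2)^2*(b + 1/2)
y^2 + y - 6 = (y - 2)*(y + 3)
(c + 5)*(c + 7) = c^2 + 12*c + 35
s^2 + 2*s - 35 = (s - 5)*(s + 7)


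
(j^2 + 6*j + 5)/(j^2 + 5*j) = (j + 1)/j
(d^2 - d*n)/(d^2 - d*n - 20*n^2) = d*(-d + n)/(-d^2 + d*n + 20*n^2)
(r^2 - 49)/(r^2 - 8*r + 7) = (r + 7)/(r - 1)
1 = 1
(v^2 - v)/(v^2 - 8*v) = (v - 1)/(v - 8)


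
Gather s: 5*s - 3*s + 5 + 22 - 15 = 2*s + 12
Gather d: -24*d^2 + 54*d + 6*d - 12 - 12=-24*d^2 + 60*d - 24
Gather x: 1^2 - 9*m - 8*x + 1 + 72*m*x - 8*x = -9*m + x*(72*m - 16) + 2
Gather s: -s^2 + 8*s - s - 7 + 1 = -s^2 + 7*s - 6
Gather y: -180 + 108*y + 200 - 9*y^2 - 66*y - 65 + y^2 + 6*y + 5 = -8*y^2 + 48*y - 40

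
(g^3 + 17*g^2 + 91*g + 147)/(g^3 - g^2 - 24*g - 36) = (g^2 + 14*g + 49)/(g^2 - 4*g - 12)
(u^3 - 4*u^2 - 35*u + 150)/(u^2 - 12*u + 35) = (u^2 + u - 30)/(u - 7)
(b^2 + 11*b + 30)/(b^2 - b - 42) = (b + 5)/(b - 7)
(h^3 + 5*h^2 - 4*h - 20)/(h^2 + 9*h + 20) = (h^2 - 4)/(h + 4)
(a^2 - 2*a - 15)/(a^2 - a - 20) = (a + 3)/(a + 4)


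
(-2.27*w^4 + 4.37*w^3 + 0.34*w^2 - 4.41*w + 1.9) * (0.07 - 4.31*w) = 9.7837*w^5 - 18.9936*w^4 - 1.1595*w^3 + 19.0309*w^2 - 8.4977*w + 0.133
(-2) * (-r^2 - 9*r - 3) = 2*r^2 + 18*r + 6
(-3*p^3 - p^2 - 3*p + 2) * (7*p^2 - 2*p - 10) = -21*p^5 - p^4 + 11*p^3 + 30*p^2 + 26*p - 20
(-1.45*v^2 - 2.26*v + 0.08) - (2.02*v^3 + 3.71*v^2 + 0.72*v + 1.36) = -2.02*v^3 - 5.16*v^2 - 2.98*v - 1.28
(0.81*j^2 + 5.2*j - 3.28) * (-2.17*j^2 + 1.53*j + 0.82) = -1.7577*j^4 - 10.0447*j^3 + 15.7378*j^2 - 0.7544*j - 2.6896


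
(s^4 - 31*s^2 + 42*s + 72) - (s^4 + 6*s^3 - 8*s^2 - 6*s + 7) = -6*s^3 - 23*s^2 + 48*s + 65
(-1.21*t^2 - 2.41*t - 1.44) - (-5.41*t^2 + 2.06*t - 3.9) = 4.2*t^2 - 4.47*t + 2.46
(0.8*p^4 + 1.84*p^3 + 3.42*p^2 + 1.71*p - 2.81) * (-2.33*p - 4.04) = -1.864*p^5 - 7.5192*p^4 - 15.4022*p^3 - 17.8011*p^2 - 0.3611*p + 11.3524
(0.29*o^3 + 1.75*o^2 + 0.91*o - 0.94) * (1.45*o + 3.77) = 0.4205*o^4 + 3.6308*o^3 + 7.917*o^2 + 2.0677*o - 3.5438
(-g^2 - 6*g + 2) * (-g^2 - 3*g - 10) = g^4 + 9*g^3 + 26*g^2 + 54*g - 20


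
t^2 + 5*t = t*(t + 5)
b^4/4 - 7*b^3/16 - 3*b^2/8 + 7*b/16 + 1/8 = (b/4 + 1/4)*(b - 2)*(b - 1)*(b + 1/4)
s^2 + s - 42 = (s - 6)*(s + 7)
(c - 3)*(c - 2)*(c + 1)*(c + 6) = c^4 + 2*c^3 - 23*c^2 + 12*c + 36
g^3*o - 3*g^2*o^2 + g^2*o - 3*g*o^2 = g*(g - 3*o)*(g*o + o)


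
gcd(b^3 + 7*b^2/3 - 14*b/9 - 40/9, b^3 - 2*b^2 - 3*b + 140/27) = b^2 + b/3 - 20/9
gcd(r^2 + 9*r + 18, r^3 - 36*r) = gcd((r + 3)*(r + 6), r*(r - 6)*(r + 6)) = r + 6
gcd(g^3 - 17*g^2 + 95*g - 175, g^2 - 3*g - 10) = g - 5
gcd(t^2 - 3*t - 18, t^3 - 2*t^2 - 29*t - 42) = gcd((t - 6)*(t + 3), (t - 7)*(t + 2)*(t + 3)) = t + 3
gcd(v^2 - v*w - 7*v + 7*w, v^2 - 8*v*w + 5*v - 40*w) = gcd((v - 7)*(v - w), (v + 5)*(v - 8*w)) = 1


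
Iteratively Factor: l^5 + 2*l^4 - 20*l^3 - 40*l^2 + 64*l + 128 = (l - 2)*(l^4 + 4*l^3 - 12*l^2 - 64*l - 64) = (l - 2)*(l + 2)*(l^3 + 2*l^2 - 16*l - 32) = (l - 2)*(l + 2)^2*(l^2 - 16) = (l - 2)*(l + 2)^2*(l + 4)*(l - 4)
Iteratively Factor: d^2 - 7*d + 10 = (d - 2)*(d - 5)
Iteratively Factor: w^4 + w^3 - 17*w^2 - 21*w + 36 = (w - 1)*(w^3 + 2*w^2 - 15*w - 36) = (w - 1)*(w + 3)*(w^2 - w - 12) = (w - 4)*(w - 1)*(w + 3)*(w + 3)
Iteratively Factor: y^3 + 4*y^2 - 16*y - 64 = (y + 4)*(y^2 - 16) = (y - 4)*(y + 4)*(y + 4)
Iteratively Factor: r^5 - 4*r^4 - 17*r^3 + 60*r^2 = (r - 5)*(r^4 + r^3 - 12*r^2) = (r - 5)*(r + 4)*(r^3 - 3*r^2) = r*(r - 5)*(r + 4)*(r^2 - 3*r) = r^2*(r - 5)*(r + 4)*(r - 3)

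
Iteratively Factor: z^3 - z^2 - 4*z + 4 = (z - 2)*(z^2 + z - 2) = (z - 2)*(z + 2)*(z - 1)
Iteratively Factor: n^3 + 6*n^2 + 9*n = (n + 3)*(n^2 + 3*n) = (n + 3)^2*(n)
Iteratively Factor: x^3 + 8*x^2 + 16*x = (x)*(x^2 + 8*x + 16) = x*(x + 4)*(x + 4)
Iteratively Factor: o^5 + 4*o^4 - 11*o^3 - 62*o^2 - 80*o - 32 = (o - 4)*(o^4 + 8*o^3 + 21*o^2 + 22*o + 8) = (o - 4)*(o + 1)*(o^3 + 7*o^2 + 14*o + 8) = (o - 4)*(o + 1)*(o + 2)*(o^2 + 5*o + 4) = (o - 4)*(o + 1)*(o + 2)*(o + 4)*(o + 1)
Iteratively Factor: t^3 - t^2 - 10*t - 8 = (t + 1)*(t^2 - 2*t - 8) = (t - 4)*(t + 1)*(t + 2)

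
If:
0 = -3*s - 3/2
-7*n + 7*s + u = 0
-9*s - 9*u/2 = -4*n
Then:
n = -9/22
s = -1/2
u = 7/11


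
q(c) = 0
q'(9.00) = 0.00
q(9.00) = 0.00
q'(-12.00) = 0.00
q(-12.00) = 0.00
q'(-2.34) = 0.00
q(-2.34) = 0.00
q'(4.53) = 0.00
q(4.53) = 0.00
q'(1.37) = 0.00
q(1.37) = 0.00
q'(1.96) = 0.00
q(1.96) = 0.00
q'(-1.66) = 0.00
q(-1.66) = 0.00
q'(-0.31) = 0.00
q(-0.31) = 0.00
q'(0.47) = 0.00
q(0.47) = 0.00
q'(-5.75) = 0.00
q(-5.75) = 0.00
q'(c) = 0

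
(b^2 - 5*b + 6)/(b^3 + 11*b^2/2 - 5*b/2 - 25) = 2*(b - 3)/(2*b^2 + 15*b + 25)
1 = 1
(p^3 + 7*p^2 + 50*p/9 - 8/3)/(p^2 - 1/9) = (3*p^2 + 22*p + 24)/(3*p + 1)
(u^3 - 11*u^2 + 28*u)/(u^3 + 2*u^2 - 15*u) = (u^2 - 11*u + 28)/(u^2 + 2*u - 15)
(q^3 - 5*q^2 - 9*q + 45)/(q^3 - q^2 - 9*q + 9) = (q - 5)/(q - 1)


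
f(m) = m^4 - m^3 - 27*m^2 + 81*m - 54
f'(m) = 4*m^3 - 3*m^2 - 54*m + 81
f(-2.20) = -328.81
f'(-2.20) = 142.69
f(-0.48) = -98.94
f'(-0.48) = 105.79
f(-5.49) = -238.58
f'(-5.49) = -374.84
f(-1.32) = -202.63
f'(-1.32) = 137.85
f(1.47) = 8.22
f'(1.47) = 7.84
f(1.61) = 8.97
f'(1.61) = 2.98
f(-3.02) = -434.15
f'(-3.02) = 106.54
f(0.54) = -18.21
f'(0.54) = 51.60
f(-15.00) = 46656.00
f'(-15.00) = -13284.00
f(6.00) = 540.00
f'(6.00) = 513.00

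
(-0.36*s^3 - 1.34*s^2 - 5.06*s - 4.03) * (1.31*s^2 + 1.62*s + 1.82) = -0.4716*s^5 - 2.3386*s^4 - 9.4546*s^3 - 15.9153*s^2 - 15.7378*s - 7.3346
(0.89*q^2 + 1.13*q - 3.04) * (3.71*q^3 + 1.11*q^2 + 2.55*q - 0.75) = 3.3019*q^5 + 5.1802*q^4 - 7.7546*q^3 - 1.1604*q^2 - 8.5995*q + 2.28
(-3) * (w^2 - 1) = 3 - 3*w^2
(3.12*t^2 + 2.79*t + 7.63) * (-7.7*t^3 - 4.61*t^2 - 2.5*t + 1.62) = -24.024*t^5 - 35.8662*t^4 - 79.4129*t^3 - 37.0949*t^2 - 14.5552*t + 12.3606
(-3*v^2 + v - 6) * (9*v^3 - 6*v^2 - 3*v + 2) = -27*v^5 + 27*v^4 - 51*v^3 + 27*v^2 + 20*v - 12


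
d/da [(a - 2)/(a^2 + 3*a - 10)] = -1/(a^2 + 10*a + 25)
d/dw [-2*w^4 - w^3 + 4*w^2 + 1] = w*(-8*w^2 - 3*w + 8)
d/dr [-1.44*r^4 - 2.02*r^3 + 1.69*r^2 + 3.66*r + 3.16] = -5.76*r^3 - 6.06*r^2 + 3.38*r + 3.66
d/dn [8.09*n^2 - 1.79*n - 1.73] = 16.18*n - 1.79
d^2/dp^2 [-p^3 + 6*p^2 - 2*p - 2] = 12 - 6*p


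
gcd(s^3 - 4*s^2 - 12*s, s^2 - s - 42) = 1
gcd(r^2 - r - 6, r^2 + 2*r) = r + 2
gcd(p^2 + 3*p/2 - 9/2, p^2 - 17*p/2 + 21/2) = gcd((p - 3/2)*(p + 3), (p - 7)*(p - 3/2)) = p - 3/2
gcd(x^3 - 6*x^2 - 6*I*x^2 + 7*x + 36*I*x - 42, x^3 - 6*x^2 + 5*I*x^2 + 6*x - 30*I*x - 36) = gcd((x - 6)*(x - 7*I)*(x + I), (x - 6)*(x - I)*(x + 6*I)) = x - 6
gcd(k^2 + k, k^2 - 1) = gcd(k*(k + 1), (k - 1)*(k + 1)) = k + 1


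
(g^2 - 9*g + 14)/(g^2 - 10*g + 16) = (g - 7)/(g - 8)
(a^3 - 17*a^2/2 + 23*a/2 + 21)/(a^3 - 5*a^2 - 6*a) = (a - 7/2)/a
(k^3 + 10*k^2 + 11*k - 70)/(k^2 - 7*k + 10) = (k^2 + 12*k + 35)/(k - 5)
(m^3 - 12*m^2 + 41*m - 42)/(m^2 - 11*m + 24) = (m^2 - 9*m + 14)/(m - 8)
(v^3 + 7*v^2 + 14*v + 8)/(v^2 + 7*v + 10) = (v^2 + 5*v + 4)/(v + 5)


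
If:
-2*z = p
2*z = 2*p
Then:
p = 0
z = 0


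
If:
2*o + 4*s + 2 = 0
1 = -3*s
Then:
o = -1/3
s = -1/3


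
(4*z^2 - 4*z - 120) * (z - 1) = 4*z^3 - 8*z^2 - 116*z + 120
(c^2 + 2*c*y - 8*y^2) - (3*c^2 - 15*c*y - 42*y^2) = -2*c^2 + 17*c*y + 34*y^2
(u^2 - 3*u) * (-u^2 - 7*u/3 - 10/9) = -u^4 + 2*u^3/3 + 53*u^2/9 + 10*u/3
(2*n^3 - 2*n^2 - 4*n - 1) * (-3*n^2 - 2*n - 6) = -6*n^5 + 2*n^4 + 4*n^3 + 23*n^2 + 26*n + 6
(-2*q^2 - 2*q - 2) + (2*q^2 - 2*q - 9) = -4*q - 11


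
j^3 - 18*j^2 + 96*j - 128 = (j - 8)^2*(j - 2)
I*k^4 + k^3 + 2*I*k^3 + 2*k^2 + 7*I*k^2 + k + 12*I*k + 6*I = (k + 1)*(k - 3*I)*(k + 2*I)*(I*k + I)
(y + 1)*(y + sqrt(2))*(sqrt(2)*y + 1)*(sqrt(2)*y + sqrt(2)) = 2*y^4 + 4*y^3 + 3*sqrt(2)*y^3 + 4*y^2 + 6*sqrt(2)*y^2 + 4*y + 3*sqrt(2)*y + 2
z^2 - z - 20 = (z - 5)*(z + 4)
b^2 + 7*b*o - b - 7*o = (b - 1)*(b + 7*o)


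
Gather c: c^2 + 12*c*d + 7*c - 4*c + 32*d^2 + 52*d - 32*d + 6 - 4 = c^2 + c*(12*d + 3) + 32*d^2 + 20*d + 2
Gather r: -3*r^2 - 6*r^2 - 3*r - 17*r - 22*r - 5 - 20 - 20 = -9*r^2 - 42*r - 45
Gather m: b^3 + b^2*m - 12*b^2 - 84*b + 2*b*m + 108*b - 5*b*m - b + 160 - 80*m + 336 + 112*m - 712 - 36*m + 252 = b^3 - 12*b^2 + 23*b + m*(b^2 - 3*b - 4) + 36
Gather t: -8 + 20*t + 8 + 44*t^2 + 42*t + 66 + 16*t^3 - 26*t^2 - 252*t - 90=16*t^3 + 18*t^2 - 190*t - 24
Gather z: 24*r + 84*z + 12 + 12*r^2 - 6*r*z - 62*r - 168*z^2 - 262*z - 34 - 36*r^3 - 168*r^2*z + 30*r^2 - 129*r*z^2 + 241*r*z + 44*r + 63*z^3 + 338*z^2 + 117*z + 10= -36*r^3 + 42*r^2 + 6*r + 63*z^3 + z^2*(170 - 129*r) + z*(-168*r^2 + 235*r - 61) - 12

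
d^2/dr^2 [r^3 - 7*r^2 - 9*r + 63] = 6*r - 14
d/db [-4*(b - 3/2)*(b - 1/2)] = 8 - 8*b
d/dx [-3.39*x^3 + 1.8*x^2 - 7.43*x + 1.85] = -10.17*x^2 + 3.6*x - 7.43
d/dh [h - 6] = 1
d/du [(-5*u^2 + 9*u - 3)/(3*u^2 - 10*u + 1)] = (23*u^2 + 8*u - 21)/(9*u^4 - 60*u^3 + 106*u^2 - 20*u + 1)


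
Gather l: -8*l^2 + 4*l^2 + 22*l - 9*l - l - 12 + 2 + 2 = -4*l^2 + 12*l - 8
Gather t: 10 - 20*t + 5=15 - 20*t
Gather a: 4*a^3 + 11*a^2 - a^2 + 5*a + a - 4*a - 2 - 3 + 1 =4*a^3 + 10*a^2 + 2*a - 4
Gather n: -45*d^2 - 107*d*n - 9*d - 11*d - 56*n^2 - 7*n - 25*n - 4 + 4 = -45*d^2 - 20*d - 56*n^2 + n*(-107*d - 32)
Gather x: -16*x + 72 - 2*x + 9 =81 - 18*x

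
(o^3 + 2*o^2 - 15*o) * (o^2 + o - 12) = o^5 + 3*o^4 - 25*o^3 - 39*o^2 + 180*o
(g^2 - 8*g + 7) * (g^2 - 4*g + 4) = g^4 - 12*g^3 + 43*g^2 - 60*g + 28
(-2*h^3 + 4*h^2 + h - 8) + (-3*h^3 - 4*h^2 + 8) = -5*h^3 + h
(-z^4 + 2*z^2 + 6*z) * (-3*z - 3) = 3*z^5 + 3*z^4 - 6*z^3 - 24*z^2 - 18*z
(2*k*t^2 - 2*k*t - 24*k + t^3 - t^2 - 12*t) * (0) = 0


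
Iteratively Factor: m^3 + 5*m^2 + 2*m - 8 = (m - 1)*(m^2 + 6*m + 8) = (m - 1)*(m + 2)*(m + 4)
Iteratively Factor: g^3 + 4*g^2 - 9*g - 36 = (g + 4)*(g^2 - 9) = (g - 3)*(g + 4)*(g + 3)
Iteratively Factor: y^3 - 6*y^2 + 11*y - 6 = (y - 2)*(y^2 - 4*y + 3) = (y - 3)*(y - 2)*(y - 1)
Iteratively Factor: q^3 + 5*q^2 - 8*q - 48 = (q + 4)*(q^2 + q - 12) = (q + 4)^2*(q - 3)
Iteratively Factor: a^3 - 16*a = (a)*(a^2 - 16) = a*(a + 4)*(a - 4)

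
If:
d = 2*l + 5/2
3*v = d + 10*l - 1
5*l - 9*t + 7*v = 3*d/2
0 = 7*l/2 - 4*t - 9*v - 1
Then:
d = 3737/1650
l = -97/825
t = -277/660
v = 49/1650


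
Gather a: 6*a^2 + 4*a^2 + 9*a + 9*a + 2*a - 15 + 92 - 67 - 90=10*a^2 + 20*a - 80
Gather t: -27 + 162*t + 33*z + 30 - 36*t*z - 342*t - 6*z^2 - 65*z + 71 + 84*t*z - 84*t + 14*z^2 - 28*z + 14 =t*(48*z - 264) + 8*z^2 - 60*z + 88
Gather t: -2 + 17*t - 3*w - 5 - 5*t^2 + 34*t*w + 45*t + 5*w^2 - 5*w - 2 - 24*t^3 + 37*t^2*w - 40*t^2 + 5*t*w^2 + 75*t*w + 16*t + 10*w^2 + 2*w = -24*t^3 + t^2*(37*w - 45) + t*(5*w^2 + 109*w + 78) + 15*w^2 - 6*w - 9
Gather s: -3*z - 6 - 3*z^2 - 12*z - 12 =-3*z^2 - 15*z - 18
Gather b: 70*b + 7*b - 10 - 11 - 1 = 77*b - 22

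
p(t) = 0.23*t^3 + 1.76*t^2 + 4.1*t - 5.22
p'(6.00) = 50.06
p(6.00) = 132.42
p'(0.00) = 4.10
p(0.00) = -5.22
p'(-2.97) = -0.27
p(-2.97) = -7.90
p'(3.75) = 27.00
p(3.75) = 47.03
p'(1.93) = 13.46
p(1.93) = 10.90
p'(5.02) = 39.16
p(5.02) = 88.81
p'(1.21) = 9.37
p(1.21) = 2.73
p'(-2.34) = -0.36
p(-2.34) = -8.12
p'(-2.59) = -0.39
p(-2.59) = -8.03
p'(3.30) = 23.23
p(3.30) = 35.74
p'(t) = 0.69*t^2 + 3.52*t + 4.1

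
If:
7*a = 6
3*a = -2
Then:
No Solution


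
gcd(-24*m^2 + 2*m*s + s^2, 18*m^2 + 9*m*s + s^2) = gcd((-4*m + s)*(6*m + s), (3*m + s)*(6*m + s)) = 6*m + s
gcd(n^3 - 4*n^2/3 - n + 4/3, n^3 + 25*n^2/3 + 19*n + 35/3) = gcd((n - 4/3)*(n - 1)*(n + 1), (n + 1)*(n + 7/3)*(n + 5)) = n + 1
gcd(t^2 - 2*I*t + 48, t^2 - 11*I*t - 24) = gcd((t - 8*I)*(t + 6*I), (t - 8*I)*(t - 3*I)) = t - 8*I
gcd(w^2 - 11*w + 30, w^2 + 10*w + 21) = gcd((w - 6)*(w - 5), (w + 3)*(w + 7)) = 1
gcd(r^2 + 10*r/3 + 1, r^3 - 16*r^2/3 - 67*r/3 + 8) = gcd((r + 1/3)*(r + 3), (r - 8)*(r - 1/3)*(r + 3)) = r + 3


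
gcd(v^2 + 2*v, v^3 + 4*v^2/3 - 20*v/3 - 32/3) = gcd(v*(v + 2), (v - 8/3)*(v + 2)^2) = v + 2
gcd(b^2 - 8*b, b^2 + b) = b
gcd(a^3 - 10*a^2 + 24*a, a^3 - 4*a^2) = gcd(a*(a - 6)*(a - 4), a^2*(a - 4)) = a^2 - 4*a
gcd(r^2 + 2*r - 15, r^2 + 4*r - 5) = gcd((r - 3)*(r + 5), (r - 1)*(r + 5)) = r + 5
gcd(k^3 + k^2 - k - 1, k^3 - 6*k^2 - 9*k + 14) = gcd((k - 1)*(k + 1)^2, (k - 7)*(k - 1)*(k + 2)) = k - 1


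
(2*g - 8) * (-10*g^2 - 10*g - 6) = -20*g^3 + 60*g^2 + 68*g + 48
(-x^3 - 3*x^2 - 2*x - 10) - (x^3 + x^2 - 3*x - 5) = -2*x^3 - 4*x^2 + x - 5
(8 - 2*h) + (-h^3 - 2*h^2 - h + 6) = -h^3 - 2*h^2 - 3*h + 14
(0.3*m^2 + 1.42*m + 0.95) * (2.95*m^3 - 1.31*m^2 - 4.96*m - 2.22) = 0.885*m^5 + 3.796*m^4 - 0.5457*m^3 - 8.9537*m^2 - 7.8644*m - 2.109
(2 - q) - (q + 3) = -2*q - 1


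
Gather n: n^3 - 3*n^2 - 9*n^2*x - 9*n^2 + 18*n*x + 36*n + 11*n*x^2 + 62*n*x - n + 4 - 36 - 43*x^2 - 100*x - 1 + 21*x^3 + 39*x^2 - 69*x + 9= n^3 + n^2*(-9*x - 12) + n*(11*x^2 + 80*x + 35) + 21*x^3 - 4*x^2 - 169*x - 24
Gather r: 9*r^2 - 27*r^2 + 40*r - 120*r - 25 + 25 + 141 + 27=-18*r^2 - 80*r + 168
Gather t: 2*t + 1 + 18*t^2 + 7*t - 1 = 18*t^2 + 9*t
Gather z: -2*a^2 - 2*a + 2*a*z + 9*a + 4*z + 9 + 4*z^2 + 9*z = -2*a^2 + 7*a + 4*z^2 + z*(2*a + 13) + 9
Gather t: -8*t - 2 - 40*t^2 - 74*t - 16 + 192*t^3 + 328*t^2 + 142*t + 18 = 192*t^3 + 288*t^2 + 60*t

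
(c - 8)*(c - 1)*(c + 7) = c^3 - 2*c^2 - 55*c + 56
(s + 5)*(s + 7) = s^2 + 12*s + 35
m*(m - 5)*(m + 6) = m^3 + m^2 - 30*m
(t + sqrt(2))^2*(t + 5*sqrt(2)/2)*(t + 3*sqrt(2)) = t^4 + 15*sqrt(2)*t^3/2 + 39*t^2 + 41*sqrt(2)*t + 30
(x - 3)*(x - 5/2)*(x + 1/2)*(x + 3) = x^4 - 2*x^3 - 41*x^2/4 + 18*x + 45/4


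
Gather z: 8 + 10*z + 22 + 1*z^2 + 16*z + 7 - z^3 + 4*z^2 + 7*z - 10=-z^3 + 5*z^2 + 33*z + 27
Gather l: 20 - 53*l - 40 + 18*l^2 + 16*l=18*l^2 - 37*l - 20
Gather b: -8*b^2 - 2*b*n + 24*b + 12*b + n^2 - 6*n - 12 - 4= -8*b^2 + b*(36 - 2*n) + n^2 - 6*n - 16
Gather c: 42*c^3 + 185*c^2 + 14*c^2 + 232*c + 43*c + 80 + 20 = 42*c^3 + 199*c^2 + 275*c + 100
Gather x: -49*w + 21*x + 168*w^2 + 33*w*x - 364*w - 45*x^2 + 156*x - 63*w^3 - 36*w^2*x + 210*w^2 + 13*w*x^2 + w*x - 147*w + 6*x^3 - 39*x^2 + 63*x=-63*w^3 + 378*w^2 - 560*w + 6*x^3 + x^2*(13*w - 84) + x*(-36*w^2 + 34*w + 240)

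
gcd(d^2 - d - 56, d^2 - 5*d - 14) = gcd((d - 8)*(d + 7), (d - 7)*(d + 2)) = 1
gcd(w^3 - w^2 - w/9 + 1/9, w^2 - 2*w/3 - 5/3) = 1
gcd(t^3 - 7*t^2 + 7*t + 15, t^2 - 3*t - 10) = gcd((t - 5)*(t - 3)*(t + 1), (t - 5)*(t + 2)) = t - 5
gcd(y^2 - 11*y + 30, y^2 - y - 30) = y - 6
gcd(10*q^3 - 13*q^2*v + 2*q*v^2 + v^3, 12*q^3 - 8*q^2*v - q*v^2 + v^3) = 2*q - v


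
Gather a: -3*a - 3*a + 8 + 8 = 16 - 6*a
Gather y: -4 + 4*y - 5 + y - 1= 5*y - 10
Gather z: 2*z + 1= 2*z + 1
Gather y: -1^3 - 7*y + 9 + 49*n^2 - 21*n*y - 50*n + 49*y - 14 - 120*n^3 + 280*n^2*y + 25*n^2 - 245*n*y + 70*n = -120*n^3 + 74*n^2 + 20*n + y*(280*n^2 - 266*n + 42) - 6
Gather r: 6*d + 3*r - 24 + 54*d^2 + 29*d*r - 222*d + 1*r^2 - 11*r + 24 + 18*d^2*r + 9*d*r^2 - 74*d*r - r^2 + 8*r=54*d^2 + 9*d*r^2 - 216*d + r*(18*d^2 - 45*d)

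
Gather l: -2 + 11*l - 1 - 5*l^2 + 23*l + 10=-5*l^2 + 34*l + 7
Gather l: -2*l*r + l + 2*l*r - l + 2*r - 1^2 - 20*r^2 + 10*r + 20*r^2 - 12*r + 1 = 0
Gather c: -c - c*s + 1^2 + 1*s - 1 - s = c*(-s - 1)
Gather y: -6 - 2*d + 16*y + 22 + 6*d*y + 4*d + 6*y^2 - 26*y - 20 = 2*d + 6*y^2 + y*(6*d - 10) - 4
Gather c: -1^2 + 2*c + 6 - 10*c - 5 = -8*c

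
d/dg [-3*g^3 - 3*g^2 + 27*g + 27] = -9*g^2 - 6*g + 27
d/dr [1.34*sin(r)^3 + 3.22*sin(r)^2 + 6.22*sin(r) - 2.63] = (4.02*sin(r)^2 + 6.44*sin(r) + 6.22)*cos(r)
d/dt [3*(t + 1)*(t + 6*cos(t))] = 3*t - 3*(t + 1)*(6*sin(t) - 1) + 18*cos(t)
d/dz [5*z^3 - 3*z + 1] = 15*z^2 - 3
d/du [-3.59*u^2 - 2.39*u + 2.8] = -7.18*u - 2.39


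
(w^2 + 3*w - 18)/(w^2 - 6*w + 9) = (w + 6)/(w - 3)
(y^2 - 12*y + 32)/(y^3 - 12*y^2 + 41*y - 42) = (y^2 - 12*y + 32)/(y^3 - 12*y^2 + 41*y - 42)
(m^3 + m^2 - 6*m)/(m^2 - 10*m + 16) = m*(m + 3)/(m - 8)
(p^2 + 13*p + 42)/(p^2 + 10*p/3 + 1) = 3*(p^2 + 13*p + 42)/(3*p^2 + 10*p + 3)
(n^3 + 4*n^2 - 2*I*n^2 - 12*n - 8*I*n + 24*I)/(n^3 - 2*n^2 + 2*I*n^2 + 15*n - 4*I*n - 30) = (n^2 + 2*n*(3 - I) - 12*I)/(n^2 + 2*I*n + 15)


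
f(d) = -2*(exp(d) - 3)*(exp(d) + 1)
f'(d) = -2*(exp(d) - 3)*exp(d) - 2*(exp(d) + 1)*exp(d) = 4*(1 - exp(d))*exp(d)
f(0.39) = 7.54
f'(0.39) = -2.82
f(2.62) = -316.40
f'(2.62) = -699.74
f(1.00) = 2.10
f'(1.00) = -18.68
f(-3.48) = 6.12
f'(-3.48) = 0.12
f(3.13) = -948.94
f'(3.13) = -2001.38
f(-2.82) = 6.23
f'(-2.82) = 0.22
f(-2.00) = 6.50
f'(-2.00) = 0.47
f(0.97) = 2.63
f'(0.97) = -17.28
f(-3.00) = 6.19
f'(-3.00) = 0.19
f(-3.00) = 6.19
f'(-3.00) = 0.19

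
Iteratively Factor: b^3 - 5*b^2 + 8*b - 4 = (b - 2)*(b^2 - 3*b + 2) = (b - 2)*(b - 1)*(b - 2)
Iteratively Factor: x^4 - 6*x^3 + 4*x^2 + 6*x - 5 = (x - 5)*(x^3 - x^2 - x + 1) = (x - 5)*(x - 1)*(x^2 - 1) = (x - 5)*(x - 1)*(x + 1)*(x - 1)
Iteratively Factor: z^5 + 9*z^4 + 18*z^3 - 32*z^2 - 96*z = (z - 2)*(z^4 + 11*z^3 + 40*z^2 + 48*z) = (z - 2)*(z + 3)*(z^3 + 8*z^2 + 16*z) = z*(z - 2)*(z + 3)*(z^2 + 8*z + 16) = z*(z - 2)*(z + 3)*(z + 4)*(z + 4)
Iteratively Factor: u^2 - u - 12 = (u + 3)*(u - 4)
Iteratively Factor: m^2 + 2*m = (m)*(m + 2)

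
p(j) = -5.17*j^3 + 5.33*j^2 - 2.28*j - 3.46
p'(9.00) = -1162.65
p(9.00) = -3361.18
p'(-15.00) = -3651.93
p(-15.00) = 18678.74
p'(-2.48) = -124.11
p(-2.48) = 113.83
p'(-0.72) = -18.00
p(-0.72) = 2.87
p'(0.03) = -1.97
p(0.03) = -3.52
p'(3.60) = -164.91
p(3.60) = -183.80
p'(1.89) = -37.54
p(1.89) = -23.63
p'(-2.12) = -94.59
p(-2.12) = 74.59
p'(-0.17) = -4.54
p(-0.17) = -2.89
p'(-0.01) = -2.39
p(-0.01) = -3.44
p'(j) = -15.51*j^2 + 10.66*j - 2.28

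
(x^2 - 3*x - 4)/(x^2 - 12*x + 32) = (x + 1)/(x - 8)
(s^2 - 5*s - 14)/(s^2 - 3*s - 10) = (s - 7)/(s - 5)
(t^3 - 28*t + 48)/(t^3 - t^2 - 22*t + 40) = (t + 6)/(t + 5)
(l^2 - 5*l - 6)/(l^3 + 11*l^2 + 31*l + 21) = (l - 6)/(l^2 + 10*l + 21)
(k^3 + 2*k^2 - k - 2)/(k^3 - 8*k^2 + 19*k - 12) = (k^2 + 3*k + 2)/(k^2 - 7*k + 12)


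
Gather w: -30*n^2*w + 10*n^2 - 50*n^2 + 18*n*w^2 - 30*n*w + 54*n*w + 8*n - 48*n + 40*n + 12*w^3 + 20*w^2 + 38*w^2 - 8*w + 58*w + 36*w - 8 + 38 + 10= -40*n^2 + 12*w^3 + w^2*(18*n + 58) + w*(-30*n^2 + 24*n + 86) + 40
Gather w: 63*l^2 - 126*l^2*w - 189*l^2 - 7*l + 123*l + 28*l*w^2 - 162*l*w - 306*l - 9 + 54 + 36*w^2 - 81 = -126*l^2 - 190*l + w^2*(28*l + 36) + w*(-126*l^2 - 162*l) - 36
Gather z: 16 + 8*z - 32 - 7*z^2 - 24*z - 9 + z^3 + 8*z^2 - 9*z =z^3 + z^2 - 25*z - 25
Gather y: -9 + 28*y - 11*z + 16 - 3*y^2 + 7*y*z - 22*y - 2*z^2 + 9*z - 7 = -3*y^2 + y*(7*z + 6) - 2*z^2 - 2*z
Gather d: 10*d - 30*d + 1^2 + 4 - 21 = -20*d - 16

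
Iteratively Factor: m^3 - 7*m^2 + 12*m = (m - 3)*(m^2 - 4*m) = m*(m - 3)*(m - 4)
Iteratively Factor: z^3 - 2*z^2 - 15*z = (z + 3)*(z^2 - 5*z) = (z - 5)*(z + 3)*(z)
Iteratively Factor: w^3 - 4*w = (w - 2)*(w^2 + 2*w) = (w - 2)*(w + 2)*(w)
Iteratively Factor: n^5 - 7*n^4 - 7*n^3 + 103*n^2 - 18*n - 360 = (n - 4)*(n^4 - 3*n^3 - 19*n^2 + 27*n + 90) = (n - 4)*(n + 2)*(n^3 - 5*n^2 - 9*n + 45) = (n - 4)*(n + 2)*(n + 3)*(n^2 - 8*n + 15) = (n - 5)*(n - 4)*(n + 2)*(n + 3)*(n - 3)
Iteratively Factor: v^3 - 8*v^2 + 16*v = (v)*(v^2 - 8*v + 16) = v*(v - 4)*(v - 4)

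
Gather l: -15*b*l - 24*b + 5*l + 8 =-24*b + l*(5 - 15*b) + 8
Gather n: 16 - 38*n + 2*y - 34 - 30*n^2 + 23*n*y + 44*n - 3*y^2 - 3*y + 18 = -30*n^2 + n*(23*y + 6) - 3*y^2 - y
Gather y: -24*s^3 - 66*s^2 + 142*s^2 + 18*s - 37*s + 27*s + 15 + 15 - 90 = -24*s^3 + 76*s^2 + 8*s - 60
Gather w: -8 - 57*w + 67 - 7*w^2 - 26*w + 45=-7*w^2 - 83*w + 104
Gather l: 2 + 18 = 20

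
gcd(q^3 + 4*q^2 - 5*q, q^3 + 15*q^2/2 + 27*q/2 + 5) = q + 5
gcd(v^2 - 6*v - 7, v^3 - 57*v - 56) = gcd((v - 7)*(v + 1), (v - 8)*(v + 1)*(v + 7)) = v + 1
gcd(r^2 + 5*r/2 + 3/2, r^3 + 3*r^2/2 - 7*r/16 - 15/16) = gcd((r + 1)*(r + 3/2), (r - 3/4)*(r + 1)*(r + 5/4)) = r + 1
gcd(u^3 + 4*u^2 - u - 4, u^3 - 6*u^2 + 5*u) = u - 1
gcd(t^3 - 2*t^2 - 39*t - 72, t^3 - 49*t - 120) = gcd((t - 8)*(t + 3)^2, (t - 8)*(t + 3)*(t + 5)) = t^2 - 5*t - 24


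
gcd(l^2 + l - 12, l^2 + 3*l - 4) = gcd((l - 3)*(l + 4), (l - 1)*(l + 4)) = l + 4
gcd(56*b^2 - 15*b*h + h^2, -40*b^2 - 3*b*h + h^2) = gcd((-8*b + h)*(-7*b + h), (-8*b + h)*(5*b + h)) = 8*b - h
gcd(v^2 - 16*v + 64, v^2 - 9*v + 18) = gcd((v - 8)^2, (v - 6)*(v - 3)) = 1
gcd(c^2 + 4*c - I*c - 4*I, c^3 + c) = c - I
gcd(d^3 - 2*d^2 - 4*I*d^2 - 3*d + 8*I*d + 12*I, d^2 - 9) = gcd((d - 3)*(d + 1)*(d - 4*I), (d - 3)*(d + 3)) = d - 3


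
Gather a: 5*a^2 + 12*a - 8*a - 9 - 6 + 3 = 5*a^2 + 4*a - 12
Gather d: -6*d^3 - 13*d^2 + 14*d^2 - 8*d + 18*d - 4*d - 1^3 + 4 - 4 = -6*d^3 + d^2 + 6*d - 1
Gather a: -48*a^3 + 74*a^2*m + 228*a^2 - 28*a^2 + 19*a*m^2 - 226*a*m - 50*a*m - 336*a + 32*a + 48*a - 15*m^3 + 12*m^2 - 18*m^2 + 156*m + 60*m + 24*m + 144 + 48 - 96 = -48*a^3 + a^2*(74*m + 200) + a*(19*m^2 - 276*m - 256) - 15*m^3 - 6*m^2 + 240*m + 96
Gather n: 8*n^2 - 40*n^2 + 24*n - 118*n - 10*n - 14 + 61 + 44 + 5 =-32*n^2 - 104*n + 96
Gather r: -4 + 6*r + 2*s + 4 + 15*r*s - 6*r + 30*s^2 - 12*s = 15*r*s + 30*s^2 - 10*s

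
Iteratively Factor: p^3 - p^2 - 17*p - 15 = (p + 1)*(p^2 - 2*p - 15) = (p - 5)*(p + 1)*(p + 3)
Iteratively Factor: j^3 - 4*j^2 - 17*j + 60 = (j - 3)*(j^2 - j - 20) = (j - 5)*(j - 3)*(j + 4)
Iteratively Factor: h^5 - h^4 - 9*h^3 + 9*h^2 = (h - 1)*(h^4 - 9*h^2) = (h - 3)*(h - 1)*(h^3 + 3*h^2) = h*(h - 3)*(h - 1)*(h^2 + 3*h) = h^2*(h - 3)*(h - 1)*(h + 3)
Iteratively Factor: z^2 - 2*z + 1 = (z - 1)*(z - 1)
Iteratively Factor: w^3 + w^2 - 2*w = (w + 2)*(w^2 - w) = w*(w + 2)*(w - 1)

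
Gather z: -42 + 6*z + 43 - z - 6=5*z - 5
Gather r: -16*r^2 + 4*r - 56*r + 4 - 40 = -16*r^2 - 52*r - 36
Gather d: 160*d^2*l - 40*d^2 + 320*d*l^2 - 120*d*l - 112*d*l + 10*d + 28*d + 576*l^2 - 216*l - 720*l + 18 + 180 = d^2*(160*l - 40) + d*(320*l^2 - 232*l + 38) + 576*l^2 - 936*l + 198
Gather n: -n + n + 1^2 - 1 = 0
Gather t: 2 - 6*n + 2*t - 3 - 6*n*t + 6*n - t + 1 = t*(1 - 6*n)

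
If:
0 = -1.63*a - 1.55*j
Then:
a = -0.950920245398773*j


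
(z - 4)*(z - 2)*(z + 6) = z^3 - 28*z + 48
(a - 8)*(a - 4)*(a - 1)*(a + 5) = a^4 - 8*a^3 - 21*a^2 + 188*a - 160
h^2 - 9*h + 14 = (h - 7)*(h - 2)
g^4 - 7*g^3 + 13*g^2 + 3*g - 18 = (g - 3)^2*(g - 2)*(g + 1)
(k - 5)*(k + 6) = k^2 + k - 30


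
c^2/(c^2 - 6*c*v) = c/(c - 6*v)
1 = 1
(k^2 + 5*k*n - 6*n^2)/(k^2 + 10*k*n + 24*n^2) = (k - n)/(k + 4*n)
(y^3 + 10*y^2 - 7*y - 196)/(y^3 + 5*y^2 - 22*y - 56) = (y + 7)/(y + 2)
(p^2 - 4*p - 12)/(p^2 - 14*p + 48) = (p + 2)/(p - 8)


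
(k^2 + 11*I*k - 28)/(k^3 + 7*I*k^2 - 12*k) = (k + 7*I)/(k*(k + 3*I))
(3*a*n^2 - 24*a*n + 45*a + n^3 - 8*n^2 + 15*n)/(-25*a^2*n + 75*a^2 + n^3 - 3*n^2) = (-3*a*n + 15*a - n^2 + 5*n)/(25*a^2 - n^2)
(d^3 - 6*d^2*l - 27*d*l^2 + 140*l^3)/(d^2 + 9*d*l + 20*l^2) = (d^2 - 11*d*l + 28*l^2)/(d + 4*l)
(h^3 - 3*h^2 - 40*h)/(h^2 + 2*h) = (h^2 - 3*h - 40)/(h + 2)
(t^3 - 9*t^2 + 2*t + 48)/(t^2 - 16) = (t^3 - 9*t^2 + 2*t + 48)/(t^2 - 16)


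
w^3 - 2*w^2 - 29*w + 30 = (w - 6)*(w - 1)*(w + 5)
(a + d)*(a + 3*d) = a^2 + 4*a*d + 3*d^2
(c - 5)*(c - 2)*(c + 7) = c^3 - 39*c + 70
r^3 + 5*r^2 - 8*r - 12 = (r - 2)*(r + 1)*(r + 6)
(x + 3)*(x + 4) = x^2 + 7*x + 12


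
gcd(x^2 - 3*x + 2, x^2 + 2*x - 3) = x - 1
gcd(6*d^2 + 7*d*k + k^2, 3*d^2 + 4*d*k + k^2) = d + k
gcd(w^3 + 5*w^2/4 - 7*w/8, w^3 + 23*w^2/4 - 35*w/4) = w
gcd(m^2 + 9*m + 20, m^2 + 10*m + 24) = m + 4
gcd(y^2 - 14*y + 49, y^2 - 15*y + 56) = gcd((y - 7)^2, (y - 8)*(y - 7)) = y - 7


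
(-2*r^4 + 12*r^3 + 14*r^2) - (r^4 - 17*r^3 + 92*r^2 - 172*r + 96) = -3*r^4 + 29*r^3 - 78*r^2 + 172*r - 96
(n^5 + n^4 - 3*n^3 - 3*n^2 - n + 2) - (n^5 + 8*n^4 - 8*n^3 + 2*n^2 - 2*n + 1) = -7*n^4 + 5*n^3 - 5*n^2 + n + 1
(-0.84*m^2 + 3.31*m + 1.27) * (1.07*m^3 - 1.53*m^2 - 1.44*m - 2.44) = -0.8988*m^5 + 4.8269*m^4 - 2.4958*m^3 - 4.6599*m^2 - 9.9052*m - 3.0988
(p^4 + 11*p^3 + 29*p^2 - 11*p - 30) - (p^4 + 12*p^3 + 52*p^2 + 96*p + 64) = -p^3 - 23*p^2 - 107*p - 94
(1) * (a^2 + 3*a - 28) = a^2 + 3*a - 28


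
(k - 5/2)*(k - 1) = k^2 - 7*k/2 + 5/2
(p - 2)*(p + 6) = p^2 + 4*p - 12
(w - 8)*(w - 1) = w^2 - 9*w + 8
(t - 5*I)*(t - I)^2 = t^3 - 7*I*t^2 - 11*t + 5*I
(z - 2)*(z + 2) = z^2 - 4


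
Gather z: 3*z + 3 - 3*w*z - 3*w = -3*w + z*(3 - 3*w) + 3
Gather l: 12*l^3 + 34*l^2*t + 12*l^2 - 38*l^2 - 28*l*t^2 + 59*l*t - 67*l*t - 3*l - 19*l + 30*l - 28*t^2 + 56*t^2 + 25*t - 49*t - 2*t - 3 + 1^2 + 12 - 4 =12*l^3 + l^2*(34*t - 26) + l*(-28*t^2 - 8*t + 8) + 28*t^2 - 26*t + 6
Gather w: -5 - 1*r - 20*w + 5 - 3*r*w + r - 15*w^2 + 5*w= -15*w^2 + w*(-3*r - 15)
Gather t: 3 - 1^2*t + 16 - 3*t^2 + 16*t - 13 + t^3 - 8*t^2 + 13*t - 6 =t^3 - 11*t^2 + 28*t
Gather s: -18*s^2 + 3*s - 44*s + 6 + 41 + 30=-18*s^2 - 41*s + 77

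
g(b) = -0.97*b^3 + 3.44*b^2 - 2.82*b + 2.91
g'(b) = -2.91*b^2 + 6.88*b - 2.82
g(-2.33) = 40.43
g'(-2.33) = -34.65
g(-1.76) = 23.82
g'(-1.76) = -23.94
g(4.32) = -23.28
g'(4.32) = -27.41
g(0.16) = 2.54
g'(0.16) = -1.79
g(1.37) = 3.01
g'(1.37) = 1.14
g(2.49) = 2.24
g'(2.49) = -3.73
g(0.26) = 2.39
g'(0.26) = -1.23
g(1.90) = 3.32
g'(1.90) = -0.25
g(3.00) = -0.78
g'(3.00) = -8.37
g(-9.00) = 1014.06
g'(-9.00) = -300.45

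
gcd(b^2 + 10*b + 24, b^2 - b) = 1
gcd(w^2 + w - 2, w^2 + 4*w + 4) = w + 2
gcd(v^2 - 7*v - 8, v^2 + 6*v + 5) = v + 1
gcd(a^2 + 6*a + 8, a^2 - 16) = a + 4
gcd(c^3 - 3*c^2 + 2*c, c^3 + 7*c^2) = c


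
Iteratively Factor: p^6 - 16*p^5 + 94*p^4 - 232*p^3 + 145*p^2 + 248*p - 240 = (p - 1)*(p^5 - 15*p^4 + 79*p^3 - 153*p^2 - 8*p + 240) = (p - 1)*(p + 1)*(p^4 - 16*p^3 + 95*p^2 - 248*p + 240) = (p - 4)*(p - 1)*(p + 1)*(p^3 - 12*p^2 + 47*p - 60) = (p - 5)*(p - 4)*(p - 1)*(p + 1)*(p^2 - 7*p + 12) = (p - 5)*(p - 4)^2*(p - 1)*(p + 1)*(p - 3)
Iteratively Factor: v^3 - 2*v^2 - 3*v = (v + 1)*(v^2 - 3*v) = v*(v + 1)*(v - 3)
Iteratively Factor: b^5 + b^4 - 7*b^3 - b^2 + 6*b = (b + 3)*(b^4 - 2*b^3 - b^2 + 2*b) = (b - 1)*(b + 3)*(b^3 - b^2 - 2*b) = b*(b - 1)*(b + 3)*(b^2 - b - 2) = b*(b - 1)*(b + 1)*(b + 3)*(b - 2)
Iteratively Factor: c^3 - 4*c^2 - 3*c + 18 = (c - 3)*(c^2 - c - 6) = (c - 3)^2*(c + 2)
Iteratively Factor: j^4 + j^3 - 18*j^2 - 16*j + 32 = (j - 1)*(j^3 + 2*j^2 - 16*j - 32) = (j - 1)*(j + 4)*(j^2 - 2*j - 8) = (j - 4)*(j - 1)*(j + 4)*(j + 2)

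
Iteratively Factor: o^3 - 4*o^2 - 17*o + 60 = (o - 3)*(o^2 - o - 20) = (o - 5)*(o - 3)*(o + 4)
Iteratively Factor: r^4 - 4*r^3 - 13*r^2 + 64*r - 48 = (r - 3)*(r^3 - r^2 - 16*r + 16) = (r - 3)*(r - 1)*(r^2 - 16) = (r - 3)*(r - 1)*(r + 4)*(r - 4)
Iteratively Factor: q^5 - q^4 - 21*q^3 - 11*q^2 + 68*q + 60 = (q + 2)*(q^4 - 3*q^3 - 15*q^2 + 19*q + 30) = (q + 2)*(q + 3)*(q^3 - 6*q^2 + 3*q + 10) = (q + 1)*(q + 2)*(q + 3)*(q^2 - 7*q + 10) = (q - 5)*(q + 1)*(q + 2)*(q + 3)*(q - 2)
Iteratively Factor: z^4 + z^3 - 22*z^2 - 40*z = (z + 4)*(z^3 - 3*z^2 - 10*z) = (z - 5)*(z + 4)*(z^2 + 2*z) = z*(z - 5)*(z + 4)*(z + 2)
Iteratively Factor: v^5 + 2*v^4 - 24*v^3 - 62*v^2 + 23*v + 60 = (v - 5)*(v^4 + 7*v^3 + 11*v^2 - 7*v - 12) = (v - 5)*(v + 1)*(v^3 + 6*v^2 + 5*v - 12) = (v - 5)*(v + 1)*(v + 3)*(v^2 + 3*v - 4) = (v - 5)*(v + 1)*(v + 3)*(v + 4)*(v - 1)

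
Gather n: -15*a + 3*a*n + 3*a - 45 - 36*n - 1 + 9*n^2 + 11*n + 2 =-12*a + 9*n^2 + n*(3*a - 25) - 44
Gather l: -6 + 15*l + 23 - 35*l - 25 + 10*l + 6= -10*l - 2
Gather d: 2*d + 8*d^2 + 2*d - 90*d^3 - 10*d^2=-90*d^3 - 2*d^2 + 4*d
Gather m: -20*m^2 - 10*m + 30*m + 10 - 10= -20*m^2 + 20*m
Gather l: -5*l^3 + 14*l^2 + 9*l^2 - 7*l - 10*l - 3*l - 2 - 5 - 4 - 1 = -5*l^3 + 23*l^2 - 20*l - 12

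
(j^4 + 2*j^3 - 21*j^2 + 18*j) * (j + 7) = j^5 + 9*j^4 - 7*j^3 - 129*j^2 + 126*j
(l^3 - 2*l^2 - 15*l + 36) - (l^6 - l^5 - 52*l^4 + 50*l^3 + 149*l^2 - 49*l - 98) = -l^6 + l^5 + 52*l^4 - 49*l^3 - 151*l^2 + 34*l + 134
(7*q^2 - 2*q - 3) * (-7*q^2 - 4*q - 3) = -49*q^4 - 14*q^3 + 8*q^2 + 18*q + 9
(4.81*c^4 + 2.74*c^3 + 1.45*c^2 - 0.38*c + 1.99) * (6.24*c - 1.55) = 30.0144*c^5 + 9.6421*c^4 + 4.801*c^3 - 4.6187*c^2 + 13.0066*c - 3.0845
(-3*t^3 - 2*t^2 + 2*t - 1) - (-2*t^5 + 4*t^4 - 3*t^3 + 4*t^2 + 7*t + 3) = 2*t^5 - 4*t^4 - 6*t^2 - 5*t - 4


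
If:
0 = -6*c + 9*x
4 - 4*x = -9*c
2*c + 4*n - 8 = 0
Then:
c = -12/19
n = 44/19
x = -8/19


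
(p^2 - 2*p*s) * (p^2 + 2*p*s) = p^4 - 4*p^2*s^2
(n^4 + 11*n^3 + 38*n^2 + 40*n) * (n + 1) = n^5 + 12*n^4 + 49*n^3 + 78*n^2 + 40*n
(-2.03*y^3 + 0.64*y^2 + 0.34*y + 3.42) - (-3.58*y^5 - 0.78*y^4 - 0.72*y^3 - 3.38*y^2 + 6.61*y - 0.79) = 3.58*y^5 + 0.78*y^4 - 1.31*y^3 + 4.02*y^2 - 6.27*y + 4.21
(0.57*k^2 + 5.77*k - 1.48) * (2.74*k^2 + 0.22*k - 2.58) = 1.5618*k^4 + 15.9352*k^3 - 4.2564*k^2 - 15.2122*k + 3.8184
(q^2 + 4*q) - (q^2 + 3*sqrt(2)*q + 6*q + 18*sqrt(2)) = -3*sqrt(2)*q - 2*q - 18*sqrt(2)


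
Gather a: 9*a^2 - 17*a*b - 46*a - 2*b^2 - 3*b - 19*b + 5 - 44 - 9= 9*a^2 + a*(-17*b - 46) - 2*b^2 - 22*b - 48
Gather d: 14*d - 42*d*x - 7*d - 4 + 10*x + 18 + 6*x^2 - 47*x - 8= d*(7 - 42*x) + 6*x^2 - 37*x + 6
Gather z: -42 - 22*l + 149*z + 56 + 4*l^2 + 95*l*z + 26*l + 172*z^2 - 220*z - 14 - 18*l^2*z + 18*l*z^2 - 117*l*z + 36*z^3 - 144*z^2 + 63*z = 4*l^2 + 4*l + 36*z^3 + z^2*(18*l + 28) + z*(-18*l^2 - 22*l - 8)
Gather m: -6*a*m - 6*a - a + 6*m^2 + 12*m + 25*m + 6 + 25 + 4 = -7*a + 6*m^2 + m*(37 - 6*a) + 35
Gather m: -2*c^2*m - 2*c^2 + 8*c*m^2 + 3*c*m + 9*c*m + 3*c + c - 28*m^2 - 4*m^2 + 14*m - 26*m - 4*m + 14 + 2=-2*c^2 + 4*c + m^2*(8*c - 32) + m*(-2*c^2 + 12*c - 16) + 16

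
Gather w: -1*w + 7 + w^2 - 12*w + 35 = w^2 - 13*w + 42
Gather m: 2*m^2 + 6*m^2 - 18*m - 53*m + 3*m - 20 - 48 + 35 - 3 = 8*m^2 - 68*m - 36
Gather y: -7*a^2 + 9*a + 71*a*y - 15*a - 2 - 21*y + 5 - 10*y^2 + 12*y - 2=-7*a^2 - 6*a - 10*y^2 + y*(71*a - 9) + 1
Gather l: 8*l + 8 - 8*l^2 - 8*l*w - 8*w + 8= -8*l^2 + l*(8 - 8*w) - 8*w + 16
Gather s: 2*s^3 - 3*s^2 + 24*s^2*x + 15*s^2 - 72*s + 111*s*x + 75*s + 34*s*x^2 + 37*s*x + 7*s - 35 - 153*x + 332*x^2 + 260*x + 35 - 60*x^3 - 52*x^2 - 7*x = 2*s^3 + s^2*(24*x + 12) + s*(34*x^2 + 148*x + 10) - 60*x^3 + 280*x^2 + 100*x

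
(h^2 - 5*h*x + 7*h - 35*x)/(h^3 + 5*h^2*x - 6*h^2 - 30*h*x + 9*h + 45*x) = (h^2 - 5*h*x + 7*h - 35*x)/(h^3 + 5*h^2*x - 6*h^2 - 30*h*x + 9*h + 45*x)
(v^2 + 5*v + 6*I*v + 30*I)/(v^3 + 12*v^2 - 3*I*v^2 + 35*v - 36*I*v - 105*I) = (v + 6*I)/(v^2 + v*(7 - 3*I) - 21*I)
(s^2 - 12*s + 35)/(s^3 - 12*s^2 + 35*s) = 1/s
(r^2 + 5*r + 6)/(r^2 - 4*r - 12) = (r + 3)/(r - 6)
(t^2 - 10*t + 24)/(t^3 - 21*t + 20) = (t - 6)/(t^2 + 4*t - 5)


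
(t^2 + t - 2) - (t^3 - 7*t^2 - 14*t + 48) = -t^3 + 8*t^2 + 15*t - 50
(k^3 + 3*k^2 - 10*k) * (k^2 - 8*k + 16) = k^5 - 5*k^4 - 18*k^3 + 128*k^2 - 160*k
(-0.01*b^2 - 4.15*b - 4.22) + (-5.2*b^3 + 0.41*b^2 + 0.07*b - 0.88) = -5.2*b^3 + 0.4*b^2 - 4.08*b - 5.1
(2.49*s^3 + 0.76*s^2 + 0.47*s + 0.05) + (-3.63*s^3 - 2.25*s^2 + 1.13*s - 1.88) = -1.14*s^3 - 1.49*s^2 + 1.6*s - 1.83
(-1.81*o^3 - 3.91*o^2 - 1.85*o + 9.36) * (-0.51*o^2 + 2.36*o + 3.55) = 0.9231*o^5 - 2.2775*o^4 - 14.7096*o^3 - 23.0201*o^2 + 15.5221*o + 33.228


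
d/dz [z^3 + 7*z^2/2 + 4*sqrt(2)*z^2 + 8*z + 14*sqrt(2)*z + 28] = 3*z^2 + 7*z + 8*sqrt(2)*z + 8 + 14*sqrt(2)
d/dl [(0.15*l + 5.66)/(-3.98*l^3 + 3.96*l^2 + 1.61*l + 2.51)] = (1.194*l^3 + 66.9864*l^2 - 44.8272*l - 8.7361)/(15.8404*l^6 - 31.5216*l^5 + 2.866*l^4 - 7.2284*l^3 + 22.4713*l^2 + 8.0822*l + 6.3001)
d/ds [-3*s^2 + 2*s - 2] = 2 - 6*s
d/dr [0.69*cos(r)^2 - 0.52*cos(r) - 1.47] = (0.52 - 1.38*cos(r))*sin(r)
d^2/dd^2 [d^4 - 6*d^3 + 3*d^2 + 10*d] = 12*d^2 - 36*d + 6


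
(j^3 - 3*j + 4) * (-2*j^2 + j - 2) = -2*j^5 + j^4 + 4*j^3 - 11*j^2 + 10*j - 8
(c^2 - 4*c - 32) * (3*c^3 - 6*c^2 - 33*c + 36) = 3*c^5 - 18*c^4 - 105*c^3 + 360*c^2 + 912*c - 1152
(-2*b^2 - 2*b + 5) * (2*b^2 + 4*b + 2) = -4*b^4 - 12*b^3 - 2*b^2 + 16*b + 10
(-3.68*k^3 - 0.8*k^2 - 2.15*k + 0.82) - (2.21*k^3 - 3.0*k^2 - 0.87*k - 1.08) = -5.89*k^3 + 2.2*k^2 - 1.28*k + 1.9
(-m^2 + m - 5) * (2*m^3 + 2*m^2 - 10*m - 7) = -2*m^5 + 2*m^3 - 13*m^2 + 43*m + 35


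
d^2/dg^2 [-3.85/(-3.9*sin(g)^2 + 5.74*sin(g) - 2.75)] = (-234.234*sin(g)^4 + 258.5583*sin(g)^3 + 389.66774*sin(g)^2 - 577.88885*sin(g) + 171.11402)/(3.9*sin(g)^2 - 5.74*sin(g) + 2.75)^3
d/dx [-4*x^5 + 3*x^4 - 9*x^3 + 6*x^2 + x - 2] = -20*x^4 + 12*x^3 - 27*x^2 + 12*x + 1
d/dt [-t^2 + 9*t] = 9 - 2*t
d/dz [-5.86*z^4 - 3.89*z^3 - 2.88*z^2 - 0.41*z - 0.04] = -23.44*z^3 - 11.67*z^2 - 5.76*z - 0.41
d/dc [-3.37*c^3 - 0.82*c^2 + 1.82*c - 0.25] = -10.11*c^2 - 1.64*c + 1.82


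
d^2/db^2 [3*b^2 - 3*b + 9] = 6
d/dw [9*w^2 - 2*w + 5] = 18*w - 2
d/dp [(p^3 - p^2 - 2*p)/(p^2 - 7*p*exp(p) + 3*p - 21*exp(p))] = (-p*(-p^2 + p + 2)*(7*p*exp(p) - 2*p + 28*exp(p) - 3) + (3*p^2 - 2*p - 2)*(p^2 - 7*p*exp(p) + 3*p - 21*exp(p)))/(p^2 - 7*p*exp(p) + 3*p - 21*exp(p))^2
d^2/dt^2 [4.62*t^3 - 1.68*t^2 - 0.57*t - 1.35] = 27.72*t - 3.36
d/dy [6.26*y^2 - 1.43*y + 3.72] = 12.52*y - 1.43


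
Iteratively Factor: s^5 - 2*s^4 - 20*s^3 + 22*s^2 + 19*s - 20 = (s + 4)*(s^4 - 6*s^3 + 4*s^2 + 6*s - 5) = (s - 1)*(s + 4)*(s^3 - 5*s^2 - s + 5) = (s - 1)^2*(s + 4)*(s^2 - 4*s - 5) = (s - 5)*(s - 1)^2*(s + 4)*(s + 1)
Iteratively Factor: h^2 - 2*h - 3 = (h + 1)*(h - 3)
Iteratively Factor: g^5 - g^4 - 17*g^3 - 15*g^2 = (g)*(g^4 - g^3 - 17*g^2 - 15*g) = g^2*(g^3 - g^2 - 17*g - 15) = g^2*(g + 3)*(g^2 - 4*g - 5) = g^2*(g + 1)*(g + 3)*(g - 5)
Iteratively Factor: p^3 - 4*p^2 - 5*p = (p)*(p^2 - 4*p - 5) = p*(p + 1)*(p - 5)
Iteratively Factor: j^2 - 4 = (j - 2)*(j + 2)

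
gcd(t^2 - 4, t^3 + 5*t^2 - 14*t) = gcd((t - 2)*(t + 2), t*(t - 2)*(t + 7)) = t - 2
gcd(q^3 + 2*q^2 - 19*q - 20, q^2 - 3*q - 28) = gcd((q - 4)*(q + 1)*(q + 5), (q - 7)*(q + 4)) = 1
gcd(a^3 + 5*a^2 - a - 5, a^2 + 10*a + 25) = a + 5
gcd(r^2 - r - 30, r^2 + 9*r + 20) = r + 5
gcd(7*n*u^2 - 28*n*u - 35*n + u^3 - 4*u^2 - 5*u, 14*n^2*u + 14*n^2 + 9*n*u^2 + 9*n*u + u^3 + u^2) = 7*n*u + 7*n + u^2 + u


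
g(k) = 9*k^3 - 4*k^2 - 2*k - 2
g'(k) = 27*k^2 - 8*k - 2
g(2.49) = 107.16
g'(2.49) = 145.48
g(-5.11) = -1297.12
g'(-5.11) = 743.91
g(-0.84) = -8.48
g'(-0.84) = 23.77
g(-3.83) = -558.65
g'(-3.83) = 424.70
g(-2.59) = -180.02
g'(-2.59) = 199.84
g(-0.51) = -3.21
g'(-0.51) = 9.10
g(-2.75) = -213.92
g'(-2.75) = 224.19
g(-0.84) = -8.48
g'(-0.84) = 23.77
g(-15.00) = -31247.00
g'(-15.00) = 6193.00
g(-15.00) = -31247.00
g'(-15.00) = 6193.00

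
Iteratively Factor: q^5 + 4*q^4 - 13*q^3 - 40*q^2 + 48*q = (q + 4)*(q^4 - 13*q^2 + 12*q) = (q + 4)^2*(q^3 - 4*q^2 + 3*q) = (q - 3)*(q + 4)^2*(q^2 - q) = (q - 3)*(q - 1)*(q + 4)^2*(q)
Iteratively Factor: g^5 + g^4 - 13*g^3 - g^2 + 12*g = (g + 1)*(g^4 - 13*g^2 + 12*g) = g*(g + 1)*(g^3 - 13*g + 12) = g*(g + 1)*(g + 4)*(g^2 - 4*g + 3) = g*(g - 3)*(g + 1)*(g + 4)*(g - 1)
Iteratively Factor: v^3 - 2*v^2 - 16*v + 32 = (v - 2)*(v^2 - 16) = (v - 2)*(v + 4)*(v - 4)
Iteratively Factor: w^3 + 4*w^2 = (w)*(w^2 + 4*w) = w*(w + 4)*(w)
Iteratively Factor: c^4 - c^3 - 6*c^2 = (c)*(c^3 - c^2 - 6*c) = c*(c + 2)*(c^2 - 3*c) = c^2*(c + 2)*(c - 3)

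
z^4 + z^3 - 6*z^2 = z^2*(z - 2)*(z + 3)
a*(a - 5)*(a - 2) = a^3 - 7*a^2 + 10*a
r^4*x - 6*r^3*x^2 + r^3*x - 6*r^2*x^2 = r^2*(r - 6*x)*(r*x + x)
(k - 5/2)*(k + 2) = k^2 - k/2 - 5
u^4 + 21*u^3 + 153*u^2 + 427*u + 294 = (u + 1)*(u + 6)*(u + 7)^2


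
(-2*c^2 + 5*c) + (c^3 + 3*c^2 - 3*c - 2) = c^3 + c^2 + 2*c - 2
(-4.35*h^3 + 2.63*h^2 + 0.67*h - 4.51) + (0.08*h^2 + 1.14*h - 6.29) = -4.35*h^3 + 2.71*h^2 + 1.81*h - 10.8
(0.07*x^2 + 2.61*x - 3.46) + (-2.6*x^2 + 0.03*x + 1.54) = -2.53*x^2 + 2.64*x - 1.92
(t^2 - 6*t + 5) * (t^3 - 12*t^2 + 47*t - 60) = t^5 - 18*t^4 + 124*t^3 - 402*t^2 + 595*t - 300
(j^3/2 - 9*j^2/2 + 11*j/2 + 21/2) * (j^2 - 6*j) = j^5/2 - 15*j^4/2 + 65*j^3/2 - 45*j^2/2 - 63*j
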